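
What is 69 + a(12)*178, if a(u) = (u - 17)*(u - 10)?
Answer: -1711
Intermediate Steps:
a(u) = (-17 + u)*(-10 + u)
69 + a(12)*178 = 69 + (170 + 12² - 27*12)*178 = 69 + (170 + 144 - 324)*178 = 69 - 10*178 = 69 - 1780 = -1711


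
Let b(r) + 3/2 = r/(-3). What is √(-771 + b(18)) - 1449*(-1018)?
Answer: 1475082 + 3*I*√346/2 ≈ 1.4751e+6 + 27.902*I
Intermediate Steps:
b(r) = -3/2 - r/3 (b(r) = -3/2 + r/(-3) = -3/2 + r*(-⅓) = -3/2 - r/3)
√(-771 + b(18)) - 1449*(-1018) = √(-771 + (-3/2 - ⅓*18)) - 1449*(-1018) = √(-771 + (-3/2 - 6)) + 1475082 = √(-771 - 15/2) + 1475082 = √(-1557/2) + 1475082 = 3*I*√346/2 + 1475082 = 1475082 + 3*I*√346/2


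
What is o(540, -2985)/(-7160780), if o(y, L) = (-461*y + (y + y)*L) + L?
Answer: 5745/11836 ≈ 0.48538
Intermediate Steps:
o(y, L) = L - 461*y + 2*L*y (o(y, L) = (-461*y + (2*y)*L) + L = (-461*y + 2*L*y) + L = L - 461*y + 2*L*y)
o(540, -2985)/(-7160780) = (-2985 - 461*540 + 2*(-2985)*540)/(-7160780) = (-2985 - 248940 - 3223800)*(-1/7160780) = -3475725*(-1/7160780) = 5745/11836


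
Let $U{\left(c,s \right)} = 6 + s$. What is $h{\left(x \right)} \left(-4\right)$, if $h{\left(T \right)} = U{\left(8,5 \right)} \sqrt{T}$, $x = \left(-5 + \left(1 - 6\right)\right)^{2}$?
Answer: $-440$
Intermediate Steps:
$x = 100$ ($x = \left(-5 + \left(1 - 6\right)\right)^{2} = \left(-5 - 5\right)^{2} = \left(-10\right)^{2} = 100$)
$h{\left(T \right)} = 11 \sqrt{T}$ ($h{\left(T \right)} = \left(6 + 5\right) \sqrt{T} = 11 \sqrt{T}$)
$h{\left(x \right)} \left(-4\right) = 11 \sqrt{100} \left(-4\right) = 11 \cdot 10 \left(-4\right) = 110 \left(-4\right) = -440$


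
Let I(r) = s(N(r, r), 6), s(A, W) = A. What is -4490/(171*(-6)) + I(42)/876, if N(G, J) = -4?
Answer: 163714/37449 ≈ 4.3717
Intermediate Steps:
I(r) = -4
-4490/(171*(-6)) + I(42)/876 = -4490/(171*(-6)) - 4/876 = -4490/(-1026) - 4*1/876 = -4490*(-1/1026) - 1/219 = 2245/513 - 1/219 = 163714/37449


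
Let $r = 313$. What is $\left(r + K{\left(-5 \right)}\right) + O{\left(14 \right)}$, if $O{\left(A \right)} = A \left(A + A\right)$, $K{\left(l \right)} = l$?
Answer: $700$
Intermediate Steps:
$O{\left(A \right)} = 2 A^{2}$ ($O{\left(A \right)} = A 2 A = 2 A^{2}$)
$\left(r + K{\left(-5 \right)}\right) + O{\left(14 \right)} = \left(313 - 5\right) + 2 \cdot 14^{2} = 308 + 2 \cdot 196 = 308 + 392 = 700$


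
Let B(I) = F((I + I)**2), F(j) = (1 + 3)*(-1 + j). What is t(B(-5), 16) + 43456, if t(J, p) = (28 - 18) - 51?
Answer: 43415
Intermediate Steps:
F(j) = -4 + 4*j (F(j) = 4*(-1 + j) = -4 + 4*j)
B(I) = -4 + 16*I**2 (B(I) = -4 + 4*(I + I)**2 = -4 + 4*(2*I)**2 = -4 + 4*(4*I**2) = -4 + 16*I**2)
t(J, p) = -41 (t(J, p) = 10 - 51 = -41)
t(B(-5), 16) + 43456 = -41 + 43456 = 43415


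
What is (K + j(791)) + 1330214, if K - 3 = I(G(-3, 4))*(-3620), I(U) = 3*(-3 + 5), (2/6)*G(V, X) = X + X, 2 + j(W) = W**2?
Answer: 1934176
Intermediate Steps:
j(W) = -2 + W**2
G(V, X) = 6*X (G(V, X) = 3*(X + X) = 3*(2*X) = 6*X)
I(U) = 6 (I(U) = 3*2 = 6)
K = -21717 (K = 3 + 6*(-3620) = 3 - 21720 = -21717)
(K + j(791)) + 1330214 = (-21717 + (-2 + 791**2)) + 1330214 = (-21717 + (-2 + 625681)) + 1330214 = (-21717 + 625679) + 1330214 = 603962 + 1330214 = 1934176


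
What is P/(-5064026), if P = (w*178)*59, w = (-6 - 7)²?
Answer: -887419/2532013 ≈ -0.35048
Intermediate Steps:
w = 169 (w = (-13)² = 169)
P = 1774838 (P = (169*178)*59 = 30082*59 = 1774838)
P/(-5064026) = 1774838/(-5064026) = 1774838*(-1/5064026) = -887419/2532013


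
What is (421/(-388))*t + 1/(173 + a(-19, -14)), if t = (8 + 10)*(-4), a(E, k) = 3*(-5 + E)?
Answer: 765475/9797 ≈ 78.134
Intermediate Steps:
a(E, k) = -15 + 3*E
t = -72 (t = 18*(-4) = -72)
(421/(-388))*t + 1/(173 + a(-19, -14)) = (421/(-388))*(-72) + 1/(173 + (-15 + 3*(-19))) = (421*(-1/388))*(-72) + 1/(173 + (-15 - 57)) = -421/388*(-72) + 1/(173 - 72) = 7578/97 + 1/101 = 765475/9797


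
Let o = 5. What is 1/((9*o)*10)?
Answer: 1/450 ≈ 0.0022222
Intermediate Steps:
1/((9*o)*10) = 1/((9*5)*10) = 1/(45*10) = 1/450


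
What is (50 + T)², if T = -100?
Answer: 2500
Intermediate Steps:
(50 + T)² = (50 - 100)² = (-50)² = 2500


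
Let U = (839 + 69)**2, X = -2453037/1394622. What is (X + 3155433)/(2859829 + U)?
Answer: 1466877942763/1712732024082 ≈ 0.85645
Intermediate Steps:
X = -817679/464874 (X = -2453037*1/1394622 = -817679/464874 ≈ -1.7589)
U = 824464 (U = 908**2 = 824464)
(X + 3155433)/(2859829 + U) = (-817679/464874 + 3155433)/(2859829 + 824464) = (1466877942763/464874)/3684293 = (1466877942763/464874)*(1/3684293) = 1466877942763/1712732024082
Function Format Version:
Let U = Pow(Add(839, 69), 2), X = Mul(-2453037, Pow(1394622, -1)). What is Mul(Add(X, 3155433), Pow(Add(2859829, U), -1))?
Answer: Rational(1466877942763, 1712732024082) ≈ 0.85645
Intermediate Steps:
X = Rational(-817679, 464874) (X = Mul(-2453037, Rational(1, 1394622)) = Rational(-817679, 464874) ≈ -1.7589)
U = 824464 (U = Pow(908, 2) = 824464)
Mul(Add(X, 3155433), Pow(Add(2859829, U), -1)) = Mul(Add(Rational(-817679, 464874), 3155433), Pow(Add(2859829, 824464), -1)) = Mul(Rational(1466877942763, 464874), Pow(3684293, -1)) = Mul(Rational(1466877942763, 464874), Rational(1, 3684293)) = Rational(1466877942763, 1712732024082)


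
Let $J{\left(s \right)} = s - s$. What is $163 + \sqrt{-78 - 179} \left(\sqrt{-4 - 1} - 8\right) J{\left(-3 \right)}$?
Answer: $163$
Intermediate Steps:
$J{\left(s \right)} = 0$
$163 + \sqrt{-78 - 179} \left(\sqrt{-4 - 1} - 8\right) J{\left(-3 \right)} = 163 + \sqrt{-78 - 179} \left(\sqrt{-4 - 1} - 8\right) 0 = 163 + \sqrt{-257} \left(\sqrt{-5} - 8\right) 0 = 163 + i \sqrt{257} \left(i \sqrt{5} - 8\right) 0 = 163 + i \sqrt{257} \left(-8 + i \sqrt{5}\right) 0 = 163 + i \sqrt{257} \cdot 0 = 163 + 0 = 163$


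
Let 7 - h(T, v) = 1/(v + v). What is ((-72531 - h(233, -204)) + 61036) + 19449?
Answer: 3242375/408 ≈ 7947.0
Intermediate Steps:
h(T, v) = 7 - 1/(2*v) (h(T, v) = 7 - 1/(v + v) = 7 - 1/(2*v))
((-72531 - h(233, -204)) + 61036) + 19449 = ((-72531 - (7 - ½/(-204))) + 61036) + 19449 = ((-72531 - (7 - ½*(-1/204))) + 61036) + 19449 = ((-72531 - (7 + 1/408)) + 61036) + 19449 = ((-72531 - 1*2857/408) + 61036) + 19449 = ((-72531 - 2857/408) + 61036) + 19449 = (-29595505/408 + 61036) + 19449 = -4692817/408 + 19449 = 3242375/408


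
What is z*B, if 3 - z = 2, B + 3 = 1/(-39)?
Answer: -118/39 ≈ -3.0256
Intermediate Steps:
B = -118/39 (B = -3 + 1/(-39) = -3 - 1/39 = -118/39 ≈ -3.0256)
z = 1 (z = 3 - 1*2 = 3 - 2 = 1)
z*B = 1*(-118/39) = -118/39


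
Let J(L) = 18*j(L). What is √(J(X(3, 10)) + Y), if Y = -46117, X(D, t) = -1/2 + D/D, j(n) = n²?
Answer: 5*I*√7378/2 ≈ 214.74*I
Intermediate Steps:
X(D, t) = ½ (X(D, t) = -1*½ + 1 = -½ + 1 = ½)
J(L) = 18*L²
√(J(X(3, 10)) + Y) = √(18*(½)² - 46117) = √(18*(¼) - 46117) = √(9/2 - 46117) = √(-92225/2) = 5*I*√7378/2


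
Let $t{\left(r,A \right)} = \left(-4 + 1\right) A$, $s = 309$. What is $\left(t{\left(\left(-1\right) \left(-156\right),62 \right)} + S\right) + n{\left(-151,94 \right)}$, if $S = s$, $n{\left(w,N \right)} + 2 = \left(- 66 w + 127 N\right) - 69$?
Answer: $21956$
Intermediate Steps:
$n{\left(w,N \right)} = -71 - 66 w + 127 N$ ($n{\left(w,N \right)} = -2 - \left(69 - 127 N + 66 w\right) = -71 - 66 w + 127 N$)
$S = 309$
$t{\left(r,A \right)} = - 3 A$
$\left(t{\left(\left(-1\right) \left(-156\right),62 \right)} + S\right) + n{\left(-151,94 \right)} = \left(\left(-3\right) 62 + 309\right) - -21833 = \left(-186 + 309\right) + \left(-71 + 9966 + 11938\right) = 123 + 21833 = 21956$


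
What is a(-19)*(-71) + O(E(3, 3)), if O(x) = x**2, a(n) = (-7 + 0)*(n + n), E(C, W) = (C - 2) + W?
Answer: -18870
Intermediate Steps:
E(C, W) = -2 + C + W (E(C, W) = (-2 + C) + W = -2 + C + W)
a(n) = -14*n
a(-19)*(-71) + O(E(3, 3)) = -14*(-19)*(-71) + (-2 + 3 + 3)**2 = 266*(-71) + 4**2 = -18886 + 16 = -18870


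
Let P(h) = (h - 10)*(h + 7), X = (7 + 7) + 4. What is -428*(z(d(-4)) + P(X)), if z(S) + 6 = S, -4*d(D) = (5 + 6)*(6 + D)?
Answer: -80678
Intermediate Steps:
d(D) = -33/2 - 11*D/4 (d(D) = -(5 + 6)*(6 + D)/4 = -11*(6 + D)/4 = -(66 + 11*D)/4 = -33/2 - 11*D/4)
z(S) = -6 + S
X = 18 (X = 14 + 4 = 18)
P(h) = (-10 + h)*(7 + h)
-428*(z(d(-4)) + P(X)) = -428*((-6 + (-33/2 - 11/4*(-4))) + (-70 + 18² - 3*18)) = -428*((-6 + (-33/2 + 11)) + (-70 + 324 - 54)) = -428*((-6 - 11/2) + 200) = -428*(-23/2 + 200) = -428*377/2 = -80678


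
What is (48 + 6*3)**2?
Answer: 4356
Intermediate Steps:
(48 + 6*3)**2 = (48 + 18)**2 = 66**2 = 4356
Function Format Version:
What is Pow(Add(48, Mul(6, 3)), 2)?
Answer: 4356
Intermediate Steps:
Pow(Add(48, Mul(6, 3)), 2) = Pow(Add(48, 18), 2) = Pow(66, 2) = 4356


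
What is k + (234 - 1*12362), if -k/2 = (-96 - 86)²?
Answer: -78376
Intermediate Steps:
k = -66248 (k = -2*(-96 - 86)² = -2*(-182)² = -2*33124 = -66248)
k + (234 - 1*12362) = -66248 + (234 - 1*12362) = -66248 + (234 - 12362) = -66248 - 12128 = -78376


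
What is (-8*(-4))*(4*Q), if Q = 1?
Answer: 128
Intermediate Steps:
(-8*(-4))*(4*Q) = (-8*(-4))*(4*1) = 32*4 = 128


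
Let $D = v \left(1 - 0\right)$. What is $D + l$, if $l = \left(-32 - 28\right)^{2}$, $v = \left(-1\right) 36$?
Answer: $3564$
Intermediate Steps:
$v = -36$
$l = 3600$ ($l = \left(-60\right)^{2} = 3600$)
$D = -36$ ($D = - 36 \left(1 - 0\right) = - 36 \left(1 + 0\right) = \left(-36\right) 1 = -36$)
$D + l = -36 + 3600 = 3564$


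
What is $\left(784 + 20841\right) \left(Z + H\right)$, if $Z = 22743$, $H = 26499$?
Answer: $1064858250$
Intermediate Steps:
$\left(784 + 20841\right) \left(Z + H\right) = \left(784 + 20841\right) \left(22743 + 26499\right) = 21625 \cdot 49242 = 1064858250$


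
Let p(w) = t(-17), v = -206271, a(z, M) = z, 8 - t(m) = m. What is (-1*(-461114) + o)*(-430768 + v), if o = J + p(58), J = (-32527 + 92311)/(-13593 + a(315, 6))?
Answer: -650092338726077/2213 ≈ -2.9376e+11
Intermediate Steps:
t(m) = 8 - m
p(w) = 25 (p(w) = 8 - 1*(-17) = 8 + 17 = 25)
J = -9964/2213 (J = (-32527 + 92311)/(-13593 + 315) = 59784/(-13278) = 59784*(-1/13278) = -9964/2213 ≈ -4.5025)
o = 45361/2213 (o = -9964/2213 + 25 = 45361/2213 ≈ 20.497)
(-1*(-461114) + o)*(-430768 + v) = (-1*(-461114) + 45361/2213)*(-430768 - 206271) = (461114 + 45361/2213)*(-637039) = (1020490643/2213)*(-637039) = -650092338726077/2213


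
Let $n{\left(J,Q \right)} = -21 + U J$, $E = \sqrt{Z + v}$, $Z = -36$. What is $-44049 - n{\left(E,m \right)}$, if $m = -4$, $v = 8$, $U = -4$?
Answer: $-44028 + 8 i \sqrt{7} \approx -44028.0 + 21.166 i$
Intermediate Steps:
$E = 2 i \sqrt{7}$ ($E = \sqrt{-36 + 8} = \sqrt{-28} = 2 i \sqrt{7} \approx 5.2915 i$)
$n{\left(J,Q \right)} = -21 - 4 J$
$-44049 - n{\left(E,m \right)} = -44049 - \left(-21 - 4 \cdot 2 i \sqrt{7}\right) = -44049 - \left(-21 - 8 i \sqrt{7}\right) = -44049 + \left(21 + 8 i \sqrt{7}\right) = -44028 + 8 i \sqrt{7}$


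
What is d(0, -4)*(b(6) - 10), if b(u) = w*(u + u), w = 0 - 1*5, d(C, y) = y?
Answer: 280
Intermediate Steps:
w = -5 (w = 0 - 5 = -5)
b(u) = -10*u (b(u) = -5*(u + u) = -10*u)
d(0, -4)*(b(6) - 10) = -4*(-10*6 - 10) = -4*(-60 - 10) = -4*(-70) = 280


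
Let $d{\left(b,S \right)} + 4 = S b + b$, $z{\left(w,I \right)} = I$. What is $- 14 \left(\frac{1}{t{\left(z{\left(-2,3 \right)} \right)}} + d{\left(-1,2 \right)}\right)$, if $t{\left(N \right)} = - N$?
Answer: $\frac{308}{3} \approx 102.67$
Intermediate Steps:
$d{\left(b,S \right)} = -4 + b + S b$ ($d{\left(b,S \right)} = -4 + \left(S b + b\right) = -4 + \left(b + S b\right) = -4 + b + S b$)
$- 14 \left(\frac{1}{t{\left(z{\left(-2,3 \right)} \right)}} + d{\left(-1,2 \right)}\right) = - 14 \left(\frac{1}{\left(-1\right) 3} - 7\right) = - 14 \left(\frac{1}{-3} - 7\right) = - 14 \left(- \frac{1}{3} - 7\right) = \left(-14\right) \left(- \frac{22}{3}\right) = \frac{308}{3}$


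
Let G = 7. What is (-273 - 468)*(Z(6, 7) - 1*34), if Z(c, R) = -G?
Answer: 30381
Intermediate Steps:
Z(c, R) = -7 (Z(c, R) = -1*7 = -7)
(-273 - 468)*(Z(6, 7) - 1*34) = (-273 - 468)*(-7 - 1*34) = -741*(-7 - 34) = -741*(-41) = 30381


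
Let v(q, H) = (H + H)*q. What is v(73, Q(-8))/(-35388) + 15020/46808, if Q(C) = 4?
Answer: 31511993/103527594 ≈ 0.30438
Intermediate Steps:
v(q, H) = 2*H*q (v(q, H) = (2*H)*q = 2*H*q)
v(73, Q(-8))/(-35388) + 15020/46808 = (2*4*73)/(-35388) + 15020/46808 = 584*(-1/35388) + 15020*(1/46808) = -146/8847 + 3755/11702 = 31511993/103527594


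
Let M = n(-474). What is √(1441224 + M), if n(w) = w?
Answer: 5*√57630 ≈ 1200.3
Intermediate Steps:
M = -474
√(1441224 + M) = √(1441224 - 474) = √1440750 = 5*√57630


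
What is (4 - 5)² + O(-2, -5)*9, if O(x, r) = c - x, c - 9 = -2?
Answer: 82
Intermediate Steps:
c = 7 (c = 9 - 2 = 7)
O(x, r) = 7 - x
(4 - 5)² + O(-2, -5)*9 = (4 - 5)² + (7 - 1*(-2))*9 = (-1)² + (7 + 2)*9 = 1 + 9*9 = 1 + 81 = 82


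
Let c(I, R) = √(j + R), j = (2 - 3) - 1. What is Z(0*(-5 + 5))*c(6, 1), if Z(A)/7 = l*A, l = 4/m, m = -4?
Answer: 0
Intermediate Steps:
l = -1 (l = 4/(-4) = 4*(-¼) = -1)
j = -2 (j = -1 - 1 = -2)
c(I, R) = √(-2 + R)
Z(A) = -7*A (Z(A) = 7*(-A) = -7*A)
Z(0*(-5 + 5))*c(6, 1) = (-0*(-5 + 5))*√(-2 + 1) = (-0*0)*√(-1) = (-7*0)*I = 0*I = 0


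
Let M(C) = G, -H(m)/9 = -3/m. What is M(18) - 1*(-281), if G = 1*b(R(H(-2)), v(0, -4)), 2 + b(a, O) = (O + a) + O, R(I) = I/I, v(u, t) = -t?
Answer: 288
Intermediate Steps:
H(m) = 27/m (H(m) = -(-27)/m = 27/m)
R(I) = 1
b(a, O) = -2 + a + 2*O (b(a, O) = -2 + ((O + a) + O) = -2 + (a + 2*O) = -2 + a + 2*O)
G = 7 (G = 1*(-2 + 1 + 2*(-1*(-4))) = 1*(-2 + 1 + 2*4) = 1*(-2 + 1 + 8) = 1*7 = 7)
M(C) = 7
M(18) - 1*(-281) = 7 - 1*(-281) = 7 + 281 = 288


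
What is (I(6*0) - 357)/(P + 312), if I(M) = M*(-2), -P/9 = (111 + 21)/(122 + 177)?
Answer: -35581/30700 ≈ -1.1590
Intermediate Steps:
P = -1188/299 (P = -9*(111 + 21)/(122 + 177) = -1188/299 ≈ -3.9732)
I(M) = -2*M
(I(6*0) - 357)/(P + 312) = (-12*0 - 357)/(-1188/299 + 312) = (-2*0 - 357)/(92100/299) = (0 - 357)*(299/92100) = -357*299/92100 = -35581/30700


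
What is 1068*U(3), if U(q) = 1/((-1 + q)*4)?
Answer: 267/2 ≈ 133.50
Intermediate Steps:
U(q) = 1/(4*(-1 + q)) (U(q) = (1/4)/(-1 + q) = 1/(4*(-1 + q)))
1068*U(3) = 1068*(1/(4*(-1 + 3))) = 1068*((1/4)/2) = 1068*((1/4)*(1/2)) = 1068*(1/8) = 267/2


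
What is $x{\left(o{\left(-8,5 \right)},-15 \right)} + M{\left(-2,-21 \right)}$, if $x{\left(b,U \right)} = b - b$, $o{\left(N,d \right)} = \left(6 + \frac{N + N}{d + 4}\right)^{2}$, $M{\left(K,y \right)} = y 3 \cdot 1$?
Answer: $-63$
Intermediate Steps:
$M{\left(K,y \right)} = 3 y$ ($M{\left(K,y \right)} = 3 y 1 = 3 y$)
$o{\left(N,d \right)} = \left(6 + \frac{2 N}{4 + d}\right)^{2}$
$x{\left(b,U \right)} = 0$
$x{\left(o{\left(-8,5 \right)},-15 \right)} + M{\left(-2,-21 \right)} = 0 + 3 \left(-21\right) = 0 - 63 = -63$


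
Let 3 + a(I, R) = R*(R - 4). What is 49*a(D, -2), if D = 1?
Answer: 441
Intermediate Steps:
a(I, R) = -3 + R*(-4 + R) (a(I, R) = -3 + R*(R - 4) = -3 + R*(-4 + R))
49*a(D, -2) = 49*(-3 + (-2)**2 - 4*(-2)) = 49*(-3 + 4 + 8) = 49*9 = 441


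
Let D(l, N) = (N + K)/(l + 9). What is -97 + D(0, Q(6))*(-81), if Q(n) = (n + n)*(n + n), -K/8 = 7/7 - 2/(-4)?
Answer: -1285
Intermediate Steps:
K = -12 (K = -8*(7/7 - 2/(-4)) = -8*(7*(⅐) - 2*(-¼)) = -8*(1 + ½) = -8*3/2 = -12)
Q(n) = 4*n² (Q(n) = (2*n)*(2*n) = 4*n²)
D(l, N) = (-12 + N)/(9 + l) (D(l, N) = (N - 12)/(l + 9) = (-12 + N)/(9 + l))
-97 + D(0, Q(6))*(-81) = -97 + ((-12 + 4*6²)/(9 + 0))*(-81) = -97 + ((-12 + 4*36)/9)*(-81) = -97 + ((-12 + 144)/9)*(-81) = -97 + ((⅑)*132)*(-81) = -97 + (44/3)*(-81) = -97 - 1188 = -1285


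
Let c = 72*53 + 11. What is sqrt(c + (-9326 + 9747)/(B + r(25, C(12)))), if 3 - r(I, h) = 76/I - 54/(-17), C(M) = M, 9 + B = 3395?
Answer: sqrt(46807145353362)/110591 ≈ 61.864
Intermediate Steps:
B = 3386 (B = -9 + 3395 = 3386)
r(I, h) = -3/17 - 76/I (r(I, h) = 3 - (76/I - 54/(-17)) = 3 - (76/I - 54*(-1/17)) = 3 - (76/I + 54/17) = 3 - (54/17 + 76/I) = 3 + (-54/17 - 76/I) = -3/17 - 76/I)
c = 3827 (c = 3816 + 11 = 3827)
sqrt(c + (-9326 + 9747)/(B + r(25, C(12)))) = sqrt(3827 + (-9326 + 9747)/(3386 + (-3/17 - 76/25))) = sqrt(3827 + 421/(3386 + (-3/17 - 76*1/25))) = sqrt(3827 + 421/(3386 + (-3/17 - 76/25))) = sqrt(3827 + 421/(3386 - 1367/425)) = sqrt(3827 + 421/(1437683/425)) = sqrt(3827 + 421*(425/1437683)) = sqrt(3827 + 178925/1437683) = sqrt(5502191766/1437683) = sqrt(46807145353362)/110591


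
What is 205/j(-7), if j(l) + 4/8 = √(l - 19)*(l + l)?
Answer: 410*I/(-I + 28*√26) ≈ -0.020113 + 2.8716*I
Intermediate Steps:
j(l) = -½ + 2*l*√(-19 + l) (j(l) = -½ + √(l - 19)*(l + l) = -½ + √(-19 + l)*(2*l) = -½ + 2*l*√(-19 + l))
205/j(-7) = 205/(-½ + 2*(-7)*√(-19 - 7)) = 205/(-½ + 2*(-7)*√(-26)) = 205/(-½ + 2*(-7)*(I*√26)) = 205/(-½ - 14*I*√26)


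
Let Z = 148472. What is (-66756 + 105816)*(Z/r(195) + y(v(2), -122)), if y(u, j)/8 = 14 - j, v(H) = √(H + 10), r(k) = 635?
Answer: 6557017824/127 ≈ 5.1630e+7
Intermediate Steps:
v(H) = √(10 + H)
y(u, j) = 112 - 8*j (y(u, j) = 8*(14 - j) = 112 - 8*j)
(-66756 + 105816)*(Z/r(195) + y(v(2), -122)) = (-66756 + 105816)*(148472/635 + (112 - 8*(-122))) = 39060*(148472*(1/635) + (112 + 976)) = 39060*(148472/635 + 1088) = 39060*(839352/635) = 6557017824/127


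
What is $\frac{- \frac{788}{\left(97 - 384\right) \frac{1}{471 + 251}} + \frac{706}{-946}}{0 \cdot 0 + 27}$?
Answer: $\frac{269005417}{3665277} \approx 73.393$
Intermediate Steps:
$\frac{- \frac{788}{\left(97 - 384\right) \frac{1}{471 + 251}} + \frac{706}{-946}}{0 \cdot 0 + 27} = \frac{- \frac{788}{\left(-287\right) \frac{1}{722}} + 706 \left(- \frac{1}{946}\right)}{0 + 27} = \frac{- \frac{788}{\left(-287\right) \frac{1}{722}} - \frac{353}{473}}{27} = \frac{- \frac{788}{- \frac{287}{722}} - \frac{353}{473}}{27} = \frac{\left(-788\right) \left(- \frac{722}{287}\right) - \frac{353}{473}}{27} = \frac{\frac{568936}{287} - \frac{353}{473}}{27} = \frac{1}{27} \cdot \frac{269005417}{135751} = \frac{269005417}{3665277}$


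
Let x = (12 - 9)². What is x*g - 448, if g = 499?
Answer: 4043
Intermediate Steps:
x = 9 (x = 3² = 9)
x*g - 448 = 9*499 - 448 = 4491 - 448 = 4043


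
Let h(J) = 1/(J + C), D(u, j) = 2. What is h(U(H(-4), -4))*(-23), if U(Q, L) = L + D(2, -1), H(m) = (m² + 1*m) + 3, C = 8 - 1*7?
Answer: 23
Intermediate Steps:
C = 1 (C = 8 - 7 = 1)
H(m) = 3 + m + m² (H(m) = (m² + m) + 3 = (m + m²) + 3 = 3 + m + m²)
U(Q, L) = 2 + L (U(Q, L) = L + 2 = 2 + L)
h(J) = 1/(1 + J) (h(J) = 1/(J + 1) = 1/(1 + J))
h(U(H(-4), -4))*(-23) = -23/(1 + (2 - 4)) = -23/(1 - 2) = -23/(-1) = -1*(-23) = 23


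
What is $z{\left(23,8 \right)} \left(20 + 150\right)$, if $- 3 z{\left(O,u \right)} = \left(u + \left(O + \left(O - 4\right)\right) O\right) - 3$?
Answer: $- \frac{165070}{3} \approx -55023.0$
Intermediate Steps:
$z{\left(O,u \right)} = 1 - \frac{u}{3} - \frac{O \left(-4 + 2 O\right)}{3}$ ($z{\left(O,u \right)} = - \frac{\left(u + \left(O + \left(O - 4\right)\right) O\right) - 3}{3} = - \frac{\left(u + \left(O + \left(-4 + O\right)\right) O\right) - 3}{3} = - \frac{\left(u + \left(-4 + 2 O\right) O\right) - 3}{3} = - \frac{\left(u + O \left(-4 + 2 O\right)\right) - 3}{3} = - \frac{-3 + u + O \left(-4 + 2 O\right)}{3} = 1 - \frac{u}{3} - \frac{O \left(-4 + 2 O\right)}{3}$)
$z{\left(23,8 \right)} \left(20 + 150\right) = \left(1 - \frac{2 \cdot 23^{2}}{3} - \frac{8}{3} + \frac{4}{3} \cdot 23\right) \left(20 + 150\right) = \left(1 - \frac{1058}{3} - \frac{8}{3} + \frac{92}{3}\right) 170 = \left(- \frac{971}{3}\right) 170 = - \frac{165070}{3}$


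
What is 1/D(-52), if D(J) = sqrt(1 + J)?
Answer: -I*sqrt(51)/51 ≈ -0.14003*I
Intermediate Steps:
1/D(-52) = 1/(sqrt(1 - 52)) = 1/(sqrt(-51)) = 1/(I*sqrt(51)) = -I*sqrt(51)/51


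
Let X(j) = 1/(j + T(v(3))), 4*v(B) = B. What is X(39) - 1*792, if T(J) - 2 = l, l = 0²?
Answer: -32471/41 ≈ -791.98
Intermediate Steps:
v(B) = B/4
l = 0
T(J) = 2 (T(J) = 2 + 0 = 2)
X(j) = 1/(2 + j) (X(j) = 1/(j + 2) = 1/(2 + j))
X(39) - 1*792 = 1/(2 + 39) - 1*792 = 1/41 - 792 = -32471/41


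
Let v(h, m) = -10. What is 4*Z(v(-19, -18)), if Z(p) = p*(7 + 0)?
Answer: -280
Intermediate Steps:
Z(p) = 7*p (Z(p) = p*7 = 7*p)
4*Z(v(-19, -18)) = 4*(7*(-10)) = 4*(-70) = -280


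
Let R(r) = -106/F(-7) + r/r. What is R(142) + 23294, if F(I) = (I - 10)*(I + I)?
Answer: 2772052/119 ≈ 23295.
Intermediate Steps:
F(I) = 2*I*(-10 + I) (F(I) = (-10 + I)*(2*I) = 2*I*(-10 + I))
R(r) = 66/119 (R(r) = -106*(-1/(14*(-10 - 7))) + r/r = -106/(2*(-7)*(-17)) + 1 = -106/238 + 1 = -106*1/238 + 1 = -53/119 + 1 = 66/119)
R(142) + 23294 = 66/119 + 23294 = 2772052/119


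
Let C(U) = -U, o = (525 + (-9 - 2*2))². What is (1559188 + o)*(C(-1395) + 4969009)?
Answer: 9052755858128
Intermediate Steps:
o = 262144 (o = (525 + (-9 - 4))² = (525 - 13)² = 512² = 262144)
(1559188 + o)*(C(-1395) + 4969009) = (1559188 + 262144)*(-1*(-1395) + 4969009) = 1821332*(1395 + 4969009) = 1821332*4970404 = 9052755858128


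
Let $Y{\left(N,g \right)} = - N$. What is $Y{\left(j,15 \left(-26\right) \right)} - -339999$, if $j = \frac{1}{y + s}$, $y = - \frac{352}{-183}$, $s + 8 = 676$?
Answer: $\frac{41682517221}{122596} \approx 3.4 \cdot 10^{5}$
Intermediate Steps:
$s = 668$ ($s = -8 + 676 = 668$)
$y = \frac{352}{183}$ ($y = \left(-352\right) \left(- \frac{1}{183}\right) = \frac{352}{183} \approx 1.9235$)
$j = \frac{183}{122596}$ ($j = \frac{1}{\frac{352}{183} + 668} = \frac{1}{\frac{122596}{183}} = \frac{183}{122596} \approx 0.0014927$)
$Y{\left(j,15 \left(-26\right) \right)} - -339999 = \left(-1\right) \frac{183}{122596} - -339999 = - \frac{183}{122596} + 339999 = \frac{41682517221}{122596}$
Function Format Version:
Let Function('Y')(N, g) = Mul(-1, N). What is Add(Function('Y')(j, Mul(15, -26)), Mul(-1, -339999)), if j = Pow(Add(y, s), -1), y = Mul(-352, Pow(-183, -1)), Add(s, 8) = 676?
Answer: Rational(41682517221, 122596) ≈ 3.4000e+5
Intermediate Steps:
s = 668 (s = Add(-8, 676) = 668)
y = Rational(352, 183) (y = Mul(-352, Rational(-1, 183)) = Rational(352, 183) ≈ 1.9235)
j = Rational(183, 122596) (j = Pow(Add(Rational(352, 183), 668), -1) = Pow(Rational(122596, 183), -1) = Rational(183, 122596) ≈ 0.0014927)
Add(Function('Y')(j, Mul(15, -26)), Mul(-1, -339999)) = Add(Mul(-1, Rational(183, 122596)), Mul(-1, -339999)) = Add(Rational(-183, 122596), 339999) = Rational(41682517221, 122596)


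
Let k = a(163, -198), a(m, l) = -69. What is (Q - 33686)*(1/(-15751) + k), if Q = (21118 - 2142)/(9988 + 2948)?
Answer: 1208097800200/519783 ≈ 2.3242e+6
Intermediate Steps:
Q = 2372/1617 (Q = 18976/12936 = 18976*(1/12936) = 2372/1617 ≈ 1.4669)
k = -69
(Q - 33686)*(1/(-15751) + k) = (2372/1617 - 33686)*(1/(-15751) - 69) = -54467890*(-1/15751 - 69)/1617 = -54467890/1617*(-1086820/15751) = 1208097800200/519783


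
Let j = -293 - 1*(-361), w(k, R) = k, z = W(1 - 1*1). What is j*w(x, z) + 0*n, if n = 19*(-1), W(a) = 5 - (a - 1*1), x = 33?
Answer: 2244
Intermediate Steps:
W(a) = 6 - a (W(a) = 5 - (a - 1) = 5 - (-1 + a) = 5 + (1 - a) = 6 - a)
z = 6 (z = 6 - (1 - 1*1) = 6 - (1 - 1) = 6 - 1*0 = 6 + 0 = 6)
n = -19
j = 68 (j = -293 + 361 = 68)
j*w(x, z) + 0*n = 68*33 + 0*(-19) = 2244 + 0 = 2244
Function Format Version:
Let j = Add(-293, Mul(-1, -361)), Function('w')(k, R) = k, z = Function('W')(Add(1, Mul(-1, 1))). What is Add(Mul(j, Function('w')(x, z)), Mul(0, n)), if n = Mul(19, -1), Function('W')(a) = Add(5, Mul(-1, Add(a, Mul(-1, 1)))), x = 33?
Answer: 2244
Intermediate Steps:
Function('W')(a) = Add(6, Mul(-1, a)) (Function('W')(a) = Add(5, Mul(-1, Add(a, -1))) = Add(5, Mul(-1, Add(-1, a))) = Add(5, Add(1, Mul(-1, a))) = Add(6, Mul(-1, a)))
z = 6 (z = Add(6, Mul(-1, Add(1, Mul(-1, 1)))) = Add(6, Mul(-1, Add(1, -1))) = Add(6, Mul(-1, 0)) = Add(6, 0) = 6)
n = -19
j = 68 (j = Add(-293, 361) = 68)
Add(Mul(j, Function('w')(x, z)), Mul(0, n)) = Add(Mul(68, 33), Mul(0, -19)) = Add(2244, 0) = 2244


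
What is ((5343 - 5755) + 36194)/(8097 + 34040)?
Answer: 35782/42137 ≈ 0.84918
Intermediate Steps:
((5343 - 5755) + 36194)/(8097 + 34040) = (-412 + 36194)/42137 = 35782*(1/42137) = 35782/42137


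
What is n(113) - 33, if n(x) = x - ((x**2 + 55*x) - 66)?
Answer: -18838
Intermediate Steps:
n(x) = 66 - x**2 - 54*x (n(x) = x - (-66 + x**2 + 55*x) = x + (66 - x**2 - 55*x) = 66 - x**2 - 54*x)
n(113) - 33 = (66 - 1*113**2 - 54*113) - 33 = (66 - 1*12769 - 6102) - 33 = (66 - 12769 - 6102) - 33 = -18805 - 33 = -18838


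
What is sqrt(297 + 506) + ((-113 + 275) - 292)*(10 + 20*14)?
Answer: -37700 + sqrt(803) ≈ -37672.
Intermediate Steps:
sqrt(297 + 506) + ((-113 + 275) - 292)*(10 + 20*14) = sqrt(803) + (162 - 292)*(10 + 280) = sqrt(803) - 130*290 = sqrt(803) - 37700 = -37700 + sqrt(803)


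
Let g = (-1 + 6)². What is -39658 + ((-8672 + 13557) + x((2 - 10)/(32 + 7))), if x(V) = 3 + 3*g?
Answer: -34695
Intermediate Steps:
g = 25 (g = 5² = 25)
x(V) = 78 (x(V) = 3 + 3*25 = 3 + 75 = 78)
-39658 + ((-8672 + 13557) + x((2 - 10)/(32 + 7))) = -39658 + ((-8672 + 13557) + 78) = -39658 + (4885 + 78) = -39658 + 4963 = -34695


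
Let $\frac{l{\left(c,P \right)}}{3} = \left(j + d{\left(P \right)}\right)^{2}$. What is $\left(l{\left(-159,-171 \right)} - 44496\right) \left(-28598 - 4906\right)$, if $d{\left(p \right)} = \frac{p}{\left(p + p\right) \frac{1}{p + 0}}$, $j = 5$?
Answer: $839451096$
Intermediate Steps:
$d{\left(p \right)} = \frac{p}{2}$ ($d{\left(p \right)} = \frac{p}{2 p \frac{1}{p}} = \frac{p}{2}$)
$l{\left(c,P \right)} = 3 \left(5 + \frac{P}{2}\right)^{2}$
$\left(l{\left(-159,-171 \right)} - 44496\right) \left(-28598 - 4906\right) = \left(\frac{3 \left(10 - 171\right)^{2}}{4} - 44496\right) \left(-28598 - 4906\right) = \left(\frac{3 \left(-161\right)^{2}}{4} - 44496\right) \left(-33504\right) = \left(\frac{3}{4} \cdot 25921 - 44496\right) \left(-33504\right) = \left(\frac{77763}{4} - 44496\right) \left(-33504\right) = \left(- \frac{100221}{4}\right) \left(-33504\right) = 839451096$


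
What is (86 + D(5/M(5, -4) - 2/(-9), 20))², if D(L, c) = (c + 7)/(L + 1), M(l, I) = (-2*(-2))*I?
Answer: 229643716/17161 ≈ 13382.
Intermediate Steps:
M(l, I) = 4*I
D(L, c) = (7 + c)/(1 + L)
(86 + D(5/M(5, -4) - 2/(-9), 20))² = (86 + (7 + 20)/(1 + (5/((4*(-4))) - 2/(-9))))² = (86 + 27/(1 + (5/(-16) - 2*(-⅑))))² = (86 + 27/(1 + (5*(-1/16) + 2/9)))² = (86 + 27/(1 + (-5/16 + 2/9)))² = (86 + 27/(1 - 13/144))² = (86 + 27/(131/144))² = (86 + (144/131)*27)² = (86 + 3888/131)² = (15154/131)² = 229643716/17161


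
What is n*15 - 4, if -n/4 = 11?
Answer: -664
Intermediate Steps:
n = -44 (n = -4*11 = -44)
n*15 - 4 = -44*15 - 4 = -660 - 4 = -664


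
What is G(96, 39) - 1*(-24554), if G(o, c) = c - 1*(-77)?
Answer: 24670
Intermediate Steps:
G(o, c) = 77 + c (G(o, c) = c + 77 = 77 + c)
G(96, 39) - 1*(-24554) = (77 + 39) - 1*(-24554) = 116 + 24554 = 24670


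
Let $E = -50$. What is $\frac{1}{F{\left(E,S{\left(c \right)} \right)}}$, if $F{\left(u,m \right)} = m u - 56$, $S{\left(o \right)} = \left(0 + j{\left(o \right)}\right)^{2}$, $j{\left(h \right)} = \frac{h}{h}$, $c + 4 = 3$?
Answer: $- \frac{1}{106} \approx -0.009434$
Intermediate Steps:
$c = -1$ ($c = -4 + 3 = -1$)
$j{\left(h \right)} = 1$
$S{\left(o \right)} = 1$ ($S{\left(o \right)} = \left(0 + 1\right)^{2} = 1^{2} = 1$)
$F{\left(u,m \right)} = -56 + m u$
$\frac{1}{F{\left(E,S{\left(c \right)} \right)}} = \frac{1}{-56 + 1 \left(-50\right)} = \frac{1}{-56 - 50} = \frac{1}{-106} = - \frac{1}{106}$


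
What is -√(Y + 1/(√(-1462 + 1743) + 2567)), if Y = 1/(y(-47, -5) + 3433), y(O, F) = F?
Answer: -√(5137715 + 857*√281)/(1714*√(2567 + √281)) ≈ -0.026053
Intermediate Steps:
Y = 1/3428 (Y = 1/(-5 + 3433) = 1/3428 ≈ 0.00029172)
-√(Y + 1/(√(-1462 + 1743) + 2567)) = -√(1/3428 + 1/(√(-1462 + 1743) + 2567)) = -√(1/3428 + 1/(√281 + 2567)) = -√(1/3428 + 1/(2567 + √281))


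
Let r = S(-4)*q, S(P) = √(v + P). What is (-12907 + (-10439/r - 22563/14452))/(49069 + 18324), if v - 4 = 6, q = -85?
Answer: -186554527/973963636 + 10439*√6/34370430 ≈ -0.19080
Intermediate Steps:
v = 10 (v = 4 + 6 = 10)
S(P) = √(10 + P)
r = -85*√6 (r = √(10 - 4)*(-85) = √6*(-85) = -85*√6 ≈ -208.21)
(-12907 + (-10439/r - 22563/14452))/(49069 + 18324) = (-12907 + (-10439*(-√6/510) - 22563/14452))/(49069 + 18324) = (-12907 + (-(-10439)*√6/510 - 22563*1/14452))/67393 = (-12907 + (10439*√6/510 - 22563/14452))*(1/67393) = (-12907 + (-22563/14452 + 10439*√6/510))*(1/67393) = (-186554527/14452 + 10439*√6/510)*(1/67393) = -186554527/973963636 + 10439*√6/34370430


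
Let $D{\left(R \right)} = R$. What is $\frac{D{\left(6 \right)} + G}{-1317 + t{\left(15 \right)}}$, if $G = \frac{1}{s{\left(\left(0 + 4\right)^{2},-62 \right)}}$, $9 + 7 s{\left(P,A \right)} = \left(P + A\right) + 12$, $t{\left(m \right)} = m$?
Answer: $- \frac{251}{55986} \approx -0.0044833$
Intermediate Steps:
$s{\left(P,A \right)} = \frac{3}{7} + \frac{A}{7} + \frac{P}{7}$ ($s{\left(P,A \right)} = - \frac{9}{7} + \frac{\left(P + A\right) + 12}{7} = - \frac{9}{7} + \frac{\left(A + P\right) + 12}{7} = - \frac{9}{7} + \frac{12 + A + P}{7} = - \frac{9}{7} + \left(\frac{12}{7} + \frac{A}{7} + \frac{P}{7}\right) = \frac{3}{7} + \frac{A}{7} + \frac{P}{7}$)
$G = - \frac{7}{43}$ ($G = \frac{1}{\frac{3}{7} + \frac{1}{7} \left(-62\right) + \frac{\left(0 + 4\right)^{2}}{7}} = \frac{1}{\frac{3}{7} - \frac{62}{7} + \frac{4^{2}}{7}} = \frac{1}{\frac{3}{7} - \frac{62}{7} + \frac{1}{7} \cdot 16} = \frac{1}{\frac{3}{7} - \frac{62}{7} + \frac{16}{7}} = \frac{1}{- \frac{43}{7}} = - \frac{7}{43} \approx -0.16279$)
$\frac{D{\left(6 \right)} + G}{-1317 + t{\left(15 \right)}} = \frac{6 - \frac{7}{43}}{-1317 + 15} = \frac{251}{43 \left(-1302\right)} = \frac{251}{43} \left(- \frac{1}{1302}\right) = - \frac{251}{55986}$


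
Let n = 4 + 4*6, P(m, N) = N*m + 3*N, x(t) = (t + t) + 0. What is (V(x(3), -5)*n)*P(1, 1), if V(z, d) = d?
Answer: -560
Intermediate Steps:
x(t) = 2*t (x(t) = 2*t + 0 = 2*t)
P(m, N) = 3*N + N*m
n = 28 (n = 4 + 24 = 28)
(V(x(3), -5)*n)*P(1, 1) = (-5*28)*(1*(3 + 1)) = -140*4 = -560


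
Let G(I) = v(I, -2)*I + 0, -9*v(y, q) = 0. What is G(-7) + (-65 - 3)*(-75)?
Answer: 5100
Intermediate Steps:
v(y, q) = 0 (v(y, q) = -1/9*0 = 0)
G(I) = 0 (G(I) = 0*I + 0 = 0 + 0 = 0)
G(-7) + (-65 - 3)*(-75) = 0 + (-65 - 3)*(-75) = 0 - 68*(-75) = 0 + 5100 = 5100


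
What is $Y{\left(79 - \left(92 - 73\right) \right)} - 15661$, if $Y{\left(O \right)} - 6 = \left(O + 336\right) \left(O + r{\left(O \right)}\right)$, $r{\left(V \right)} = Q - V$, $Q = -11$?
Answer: $-20011$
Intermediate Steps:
$r{\left(V \right)} = -11 - V$
$Y{\left(O \right)} = -3690 - 11 O$ ($Y{\left(O \right)} = 6 + \left(O + 336\right) \left(O - \left(11 + O\right)\right) = 6 + \left(336 + O\right) \left(-11\right) = 6 - \left(3696 + 11 O\right) = -3690 - 11 O$)
$Y{\left(79 - \left(92 - 73\right) \right)} - 15661 = \left(-3690 - 11 \left(79 - \left(92 - 73\right)\right)\right) - 15661 = \left(-3690 - 11 \left(79 - 19\right)\right) - 15661 = \left(-3690 - 660\right) - 15661 = -4350 - 15661 = -20011$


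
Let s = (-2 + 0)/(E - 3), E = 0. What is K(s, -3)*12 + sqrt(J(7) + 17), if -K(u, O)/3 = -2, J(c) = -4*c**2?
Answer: 72 + I*sqrt(179) ≈ 72.0 + 13.379*I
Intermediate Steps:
s = 2/3 (s = (-2 + 0)/(0 - 3) = -2/(-3) = -2*(-1/3) = 2/3 ≈ 0.66667)
K(u, O) = 6 (K(u, O) = -3*(-2) = 6)
K(s, -3)*12 + sqrt(J(7) + 17) = 6*12 + sqrt(-4*7**2 + 17) = 72 + sqrt(-4*49 + 17) = 72 + sqrt(-196 + 17) = 72 + sqrt(-179) = 72 + I*sqrt(179)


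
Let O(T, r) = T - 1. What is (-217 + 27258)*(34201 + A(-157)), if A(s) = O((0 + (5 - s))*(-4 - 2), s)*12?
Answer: 609098525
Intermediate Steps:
O(T, r) = -1 + T
A(s) = -372 + 72*s (A(s) = (-1 + (0 + (5 - s))*(-4 - 2))*12 = (-1 + (5 - s)*(-6))*12 = (-1 + (-30 + 6*s))*12 = (-31 + 6*s)*12 = -372 + 72*s)
(-217 + 27258)*(34201 + A(-157)) = (-217 + 27258)*(34201 + (-372 + 72*(-157))) = 27041*(34201 + (-372 - 11304)) = 27041*(34201 - 11676) = 27041*22525 = 609098525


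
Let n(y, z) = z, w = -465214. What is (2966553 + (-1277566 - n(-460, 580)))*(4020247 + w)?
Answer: 6002342602431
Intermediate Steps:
(2966553 + (-1277566 - n(-460, 580)))*(4020247 + w) = (2966553 + (-1277566 - 1*580))*(4020247 - 465214) = (2966553 + (-1277566 - 580))*3555033 = (2966553 - 1278146)*3555033 = 1688407*3555033 = 6002342602431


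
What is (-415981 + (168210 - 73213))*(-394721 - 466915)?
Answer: 276571369824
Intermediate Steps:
(-415981 + (168210 - 73213))*(-394721 - 466915) = (-415981 + 94997)*(-861636) = -320984*(-861636) = 276571369824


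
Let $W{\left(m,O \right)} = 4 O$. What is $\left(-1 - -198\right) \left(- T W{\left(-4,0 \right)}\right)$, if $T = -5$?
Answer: $0$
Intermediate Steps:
$\left(-1 - -198\right) \left(- T W{\left(-4,0 \right)}\right) = \left(-1 - -198\right) \left(- \left(-5\right) 4 \cdot 0\right) = \left(-1 + 198\right) \left(- \left(-5\right) 0\right) = 197 \left(\left(-1\right) 0\right) = 197 \cdot 0 = 0$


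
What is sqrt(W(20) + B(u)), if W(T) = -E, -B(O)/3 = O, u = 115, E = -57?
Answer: 12*I*sqrt(2) ≈ 16.971*I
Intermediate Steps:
B(O) = -3*O
W(T) = 57 (W(T) = -1*(-57) = 57)
sqrt(W(20) + B(u)) = sqrt(57 - 3*115) = sqrt(57 - 345) = sqrt(-288) = 12*I*sqrt(2)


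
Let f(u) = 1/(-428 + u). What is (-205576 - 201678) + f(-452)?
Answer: -358383521/880 ≈ -4.0725e+5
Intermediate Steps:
(-205576 - 201678) + f(-452) = (-205576 - 201678) + 1/(-428 - 452) = -407254 + 1/(-880) = -407254 - 1/880 = -358383521/880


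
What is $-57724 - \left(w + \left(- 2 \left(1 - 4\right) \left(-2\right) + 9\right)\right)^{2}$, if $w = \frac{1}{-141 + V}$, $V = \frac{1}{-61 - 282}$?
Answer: $- \frac{135042002994329}{2339076496} \approx -57733.0$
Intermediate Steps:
$V = - \frac{1}{343}$ ($V = \frac{1}{-343} = - \frac{1}{343} \approx -0.0029155$)
$w = - \frac{343}{48364}$ ($w = \frac{1}{-141 - \frac{1}{343}} = \frac{1}{- \frac{48364}{343}} = - \frac{343}{48364} \approx -0.0070921$)
$-57724 - \left(w + \left(- 2 \left(1 - 4\right) \left(-2\right) + 9\right)\right)^{2} = -57724 - \left(- \frac{343}{48364} + \left(- 2 \left(1 - 4\right) \left(-2\right) + 9\right)\right)^{2} = -57724 - \left(- \frac{343}{48364} + \left(- 2 \left(\left(-3\right) \left(-2\right)\right) + 9\right)\right)^{2} = -57724 - \left(- \frac{343}{48364} + \left(\left(-2\right) 6 + 9\right)\right)^{2} = -57724 - \left(- \frac{343}{48364} + \left(-12 + 9\right)\right)^{2} = -57724 - \left(- \frac{343}{48364} - 3\right)^{2} = -57724 - \left(- \frac{145435}{48364}\right)^{2} = -57724 - \frac{21151339225}{2339076496} = - \frac{135042002994329}{2339076496}$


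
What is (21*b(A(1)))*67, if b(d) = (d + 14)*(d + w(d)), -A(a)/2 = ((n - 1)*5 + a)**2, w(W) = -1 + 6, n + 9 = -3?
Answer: 94203273402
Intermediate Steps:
n = -12 (n = -9 - 3 = -12)
w(W) = 5
A(a) = -2*(-65 + a)**2 (A(a) = -2*((-12 - 1)*5 + a)**2 = -2*(-13*5 + a)**2 = -2*(-65 + a)**2)
b(d) = (5 + d)*(14 + d) (b(d) = (d + 14)*(d + 5) = (14 + d)*(5 + d) = (5 + d)*(14 + d))
(21*b(A(1)))*67 = (21*(70 + (-2*(-65 + 1)**2)**2 + 19*(-2*(-65 + 1)**2)))*67 = (21*(70 + (-2*(-64)**2)**2 + 19*(-2*(-64)**2)))*67 = (21*(70 + (-2*4096)**2 + 19*(-2*4096)))*67 = (21*(70 + (-8192)**2 + 19*(-8192)))*67 = (21*(70 + 67108864 - 155648))*67 = (21*66953286)*67 = 1406019006*67 = 94203273402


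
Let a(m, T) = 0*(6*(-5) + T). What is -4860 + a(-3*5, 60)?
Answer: -4860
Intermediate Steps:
a(m, T) = 0 (a(m, T) = 0*(-30 + T) = 0)
-4860 + a(-3*5, 60) = -4860 + 0 = -4860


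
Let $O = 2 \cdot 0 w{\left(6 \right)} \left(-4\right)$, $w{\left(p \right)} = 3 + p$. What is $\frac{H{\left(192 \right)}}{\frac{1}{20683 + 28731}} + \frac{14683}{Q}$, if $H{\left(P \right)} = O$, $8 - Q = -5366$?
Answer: $\frac{14683}{5374} \approx 2.7322$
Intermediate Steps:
$Q = 5374$ ($Q = 8 - -5366 = 8 + 5366 = 5374$)
$O = 0$ ($O = 2 \cdot 0 \left(3 + 6\right) \left(-4\right) = 0 \cdot 9 \left(-4\right) = 0 \left(-4\right) = 0$)
$H{\left(P \right)} = 0$
$\frac{H{\left(192 \right)}}{\frac{1}{20683 + 28731}} + \frac{14683}{Q} = \frac{0}{\frac{1}{20683 + 28731}} + \frac{14683}{5374} = \frac{0}{\frac{1}{49414}} + 14683 \cdot \frac{1}{5374} = 0 \frac{1}{\frac{1}{49414}} + \frac{14683}{5374} = 0 \cdot 49414 + \frac{14683}{5374} = 0 + \frac{14683}{5374} = \frac{14683}{5374}$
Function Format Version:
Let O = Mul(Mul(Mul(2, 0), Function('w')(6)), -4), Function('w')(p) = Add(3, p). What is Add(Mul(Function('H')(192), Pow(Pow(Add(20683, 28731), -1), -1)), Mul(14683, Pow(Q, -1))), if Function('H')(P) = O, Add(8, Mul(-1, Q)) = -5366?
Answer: Rational(14683, 5374) ≈ 2.7322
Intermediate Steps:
Q = 5374 (Q = Add(8, Mul(-1, -5366)) = Add(8, 5366) = 5374)
O = 0 (O = Mul(Mul(Mul(2, 0), Add(3, 6)), -4) = Mul(Mul(0, 9), -4) = Mul(0, -4) = 0)
Function('H')(P) = 0
Add(Mul(Function('H')(192), Pow(Pow(Add(20683, 28731), -1), -1)), Mul(14683, Pow(Q, -1))) = Add(Mul(0, Pow(Pow(Add(20683, 28731), -1), -1)), Mul(14683, Pow(5374, -1))) = Add(Mul(0, Pow(Pow(49414, -1), -1)), Mul(14683, Rational(1, 5374))) = Add(Mul(0, Pow(Rational(1, 49414), -1)), Rational(14683, 5374)) = Add(Mul(0, 49414), Rational(14683, 5374)) = Add(0, Rational(14683, 5374)) = Rational(14683, 5374)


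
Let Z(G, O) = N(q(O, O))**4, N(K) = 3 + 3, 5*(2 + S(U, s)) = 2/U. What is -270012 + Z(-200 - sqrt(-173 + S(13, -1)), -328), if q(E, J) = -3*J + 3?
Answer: -268716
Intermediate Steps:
q(E, J) = 3 - 3*J
S(U, s) = -2 + 2/(5*U) (S(U, s) = -2 + (2/U)/5 = -2 + 2/(5*U))
N(K) = 6
Z(G, O) = 1296 (Z(G, O) = 6**4 = 1296)
-270012 + Z(-200 - sqrt(-173 + S(13, -1)), -328) = -270012 + 1296 = -268716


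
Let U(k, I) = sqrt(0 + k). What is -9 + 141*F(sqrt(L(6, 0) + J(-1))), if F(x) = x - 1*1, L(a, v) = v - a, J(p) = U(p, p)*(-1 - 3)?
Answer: -150 + 141*sqrt(-6 - 4*I) ≈ -40.278 - 362.39*I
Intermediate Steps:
U(k, I) = sqrt(k)
J(p) = -4*sqrt(p) (J(p) = sqrt(p)*(-1 - 3) = sqrt(p)*(-4) = -4*sqrt(p))
F(x) = -1 + x (F(x) = x - 1 = -1 + x)
-9 + 141*F(sqrt(L(6, 0) + J(-1))) = -9 + 141*(-1 + sqrt((0 - 1*6) - 4*I)) = -9 + 141*(-1 + sqrt((0 - 6) - 4*I)) = -9 + 141*(-1 + sqrt(-6 - 4*I)) = -9 + (-141 + 141*sqrt(-6 - 4*I)) = -150 + 141*sqrt(-6 - 4*I)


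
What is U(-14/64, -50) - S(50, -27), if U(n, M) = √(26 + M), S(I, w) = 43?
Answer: -43 + 2*I*√6 ≈ -43.0 + 4.899*I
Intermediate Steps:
U(-14/64, -50) - S(50, -27) = √(26 - 50) - 1*43 = √(-24) - 43 = 2*I*√6 - 43 = -43 + 2*I*√6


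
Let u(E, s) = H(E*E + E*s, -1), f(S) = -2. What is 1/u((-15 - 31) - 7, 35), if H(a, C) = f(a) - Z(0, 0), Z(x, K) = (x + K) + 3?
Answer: -1/5 ≈ -0.20000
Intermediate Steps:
Z(x, K) = 3 + K + x (Z(x, K) = (K + x) + 3 = 3 + K + x)
H(a, C) = -5 (H(a, C) = -2 - (3 + 0 + 0) = -2 - 1*3 = -2 - 3 = -5)
u(E, s) = -5
1/u((-15 - 31) - 7, 35) = 1/(-5) = -1/5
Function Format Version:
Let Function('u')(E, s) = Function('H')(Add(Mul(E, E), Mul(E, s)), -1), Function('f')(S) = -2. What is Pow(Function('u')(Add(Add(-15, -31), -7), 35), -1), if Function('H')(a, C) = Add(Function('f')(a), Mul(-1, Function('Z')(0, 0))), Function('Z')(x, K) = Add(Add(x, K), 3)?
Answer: Rational(-1, 5) ≈ -0.20000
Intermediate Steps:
Function('Z')(x, K) = Add(3, K, x) (Function('Z')(x, K) = Add(Add(K, x), 3) = Add(3, K, x))
Function('H')(a, C) = -5 (Function('H')(a, C) = Add(-2, Mul(-1, Add(3, 0, 0))) = Add(-2, Mul(-1, 3)) = Add(-2, -3) = -5)
Function('u')(E, s) = -5
Pow(Function('u')(Add(Add(-15, -31), -7), 35), -1) = Pow(-5, -1) = Rational(-1, 5)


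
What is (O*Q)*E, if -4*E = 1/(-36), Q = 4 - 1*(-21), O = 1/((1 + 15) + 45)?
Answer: 25/8784 ≈ 0.0028461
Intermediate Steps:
O = 1/61 (O = 1/(16 + 45) = 1/61 ≈ 0.016393)
Q = 25 (Q = 4 + 21 = 25)
E = 1/144 (E = -¼/(-36) = -¼*(-1/36) = 1/144 ≈ 0.0069444)
(O*Q)*E = ((1/61)*25)*(1/144) = (25/61)*(1/144) = 25/8784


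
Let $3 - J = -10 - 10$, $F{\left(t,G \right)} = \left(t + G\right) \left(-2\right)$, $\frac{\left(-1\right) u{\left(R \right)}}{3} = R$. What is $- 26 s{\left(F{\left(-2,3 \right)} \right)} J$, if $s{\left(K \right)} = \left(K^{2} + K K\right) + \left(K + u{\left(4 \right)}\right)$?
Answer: $3588$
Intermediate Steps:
$u{\left(R \right)} = - 3 R$
$F{\left(t,G \right)} = - 2 G - 2 t$ ($F{\left(t,G \right)} = \left(G + t\right) \left(-2\right) = - 2 G - 2 t$)
$J = 23$ ($J = 3 - \left(-10 - 10\right) = 3 - -20 = 3 + 20 = 23$)
$s{\left(K \right)} = -12 + K + 2 K^{2}$ ($s{\left(K \right)} = \left(K^{2} + K K\right) + \left(K - 12\right) = \left(K^{2} + K^{2}\right) + \left(K - 12\right) = 2 K^{2} + \left(-12 + K\right) = -12 + K + 2 K^{2}$)
$- 26 s{\left(F{\left(-2,3 \right)} \right)} J = - 26 \left(-12 - 2 + 2 \left(\left(-2\right) 3 - -4\right)^{2}\right) 23 = - 26 \left(-12 + \left(-6 + 4\right) + 2 \left(-6 + 4\right)^{2}\right) 23 = - 26 \left(-12 - 2 + 2 \left(-2\right)^{2}\right) 23 = - 26 \left(-12 - 2 + 2 \cdot 4\right) 23 = - 26 \left(-12 - 2 + 8\right) 23 = \left(-26\right) \left(-6\right) 23 = 156 \cdot 23 = 3588$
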